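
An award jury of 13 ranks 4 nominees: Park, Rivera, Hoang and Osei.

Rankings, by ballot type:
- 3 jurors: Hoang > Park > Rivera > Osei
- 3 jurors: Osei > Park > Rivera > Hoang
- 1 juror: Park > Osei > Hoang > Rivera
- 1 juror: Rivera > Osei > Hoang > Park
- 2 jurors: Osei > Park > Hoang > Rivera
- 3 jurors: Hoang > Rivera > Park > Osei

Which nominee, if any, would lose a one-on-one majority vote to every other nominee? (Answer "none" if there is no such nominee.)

Head-to-head results (13 jurors):
Park vs Rivera: 3+3+1+2 = 9 for Park, 4 for Rivera — Park by 9–4.
Park vs Hoang: Hoang wins 7–6.
Park vs Osei: Park is ranked higher on 3+1+3 = 7 ballots, Osei on 6. Park wins 7–6.
Rivera vs Hoang: 4 to 9, Hoang.
Rivera vs Osei: Rivera, 7–6.
Hoang vs Osei: Osei wins 7–6.
Each nominee has at least one pairwise win (Park beats Rivera; Rivera beats Osei; Hoang beats Park; Osei beats Hoang) — no Condorcet loser.

none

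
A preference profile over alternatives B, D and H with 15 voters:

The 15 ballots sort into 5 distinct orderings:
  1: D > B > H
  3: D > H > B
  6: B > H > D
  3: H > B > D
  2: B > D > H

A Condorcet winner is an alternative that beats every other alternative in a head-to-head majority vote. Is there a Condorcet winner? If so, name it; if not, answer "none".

B

Pairwise majorities:
B vs D: B wins 11–4.
B–H: B 9–6.
D vs H: H, 9–6.
B defeats every rival head-to-head and is the Condorcet winner.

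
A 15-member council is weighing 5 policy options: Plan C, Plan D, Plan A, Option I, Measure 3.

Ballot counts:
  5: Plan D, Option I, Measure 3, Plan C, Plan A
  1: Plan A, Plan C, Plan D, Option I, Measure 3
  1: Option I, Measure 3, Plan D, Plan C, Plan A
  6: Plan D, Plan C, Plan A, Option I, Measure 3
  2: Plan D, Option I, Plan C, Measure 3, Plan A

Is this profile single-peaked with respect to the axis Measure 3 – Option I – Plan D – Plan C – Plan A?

yes

Axis positions: Measure 3=1, Option I=2, Plan D=3, Plan C=4, Plan A=5.
Ballot type 1 (peak Plan D at position 3): ranking walks positions 3-2-1-4-5, expanding outward from the peak — single-peaked.
Ballot type 2 (peak Plan A at position 5): ranking walks positions 5-4-3-2-1, expanding outward from the peak — single-peaked.
Ballot type 3 (peak Option I at position 2): ranking walks positions 2-1-3-4-5, expanding outward from the peak — single-peaked.
Ballot type 4 (peak Plan D at position 3): ranking walks positions 3-4-5-2-1, expanding outward from the peak — single-peaked.
Ballot type 5 (peak Plan D at position 3): ranking walks positions 3-2-4-1-5, expanding outward from the peak — single-peaked.
Every ranking is single-peaked on this axis.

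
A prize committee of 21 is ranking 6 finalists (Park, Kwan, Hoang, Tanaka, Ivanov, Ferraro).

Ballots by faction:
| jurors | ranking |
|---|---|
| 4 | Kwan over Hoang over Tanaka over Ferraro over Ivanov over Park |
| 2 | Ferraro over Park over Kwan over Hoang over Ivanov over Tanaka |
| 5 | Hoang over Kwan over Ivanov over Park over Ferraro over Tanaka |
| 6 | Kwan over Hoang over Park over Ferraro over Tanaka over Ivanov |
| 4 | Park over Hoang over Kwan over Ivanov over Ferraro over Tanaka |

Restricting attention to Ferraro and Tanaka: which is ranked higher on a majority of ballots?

Ferraro

Ballots ranking Ferraro above Tanaka: 2 + 5 + 6 + 4 = 17.
Ballots ranking Tanaka above Ferraro: 21 − 17 = 4.
Ferraro wins the head-to-head 17–4.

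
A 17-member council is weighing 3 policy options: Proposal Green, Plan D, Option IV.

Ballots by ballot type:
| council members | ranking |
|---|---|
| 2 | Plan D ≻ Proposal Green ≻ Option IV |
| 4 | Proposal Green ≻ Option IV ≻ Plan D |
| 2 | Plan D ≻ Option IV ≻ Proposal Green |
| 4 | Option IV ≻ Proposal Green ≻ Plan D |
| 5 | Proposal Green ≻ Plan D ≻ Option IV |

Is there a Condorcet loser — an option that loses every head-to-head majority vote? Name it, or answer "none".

Option IV

Head-to-head results (17 council members):
Proposal Green vs Plan D: 4+4+5 = 13 for Proposal Green, 4 for Plan D — Proposal Green by 13–4.
Proposal Green vs Option IV: Proposal Green preferred on 2+4+5 = 11 ballots; Proposal Green wins 11–6.
Plan D vs Option IV: Plan D is ranked higher on 2+2+5 = 9 ballots, Option IV on 8. Plan D wins 9–8.
Only Option IV has no wins; Option IV is the Condorcet loser.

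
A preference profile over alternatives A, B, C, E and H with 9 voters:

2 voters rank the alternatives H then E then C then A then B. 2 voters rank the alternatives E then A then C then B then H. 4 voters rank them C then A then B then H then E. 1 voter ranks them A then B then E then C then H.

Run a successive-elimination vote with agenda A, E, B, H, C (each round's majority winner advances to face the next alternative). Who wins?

C

Round 1: A vs E — 5–4, A advances.
Round 2: A vs B — 9–0, A advances.
Round 3: A vs H — 7–2, A advances.
Round 4: A vs C — 3–6, C advances.
The agenda winner is C.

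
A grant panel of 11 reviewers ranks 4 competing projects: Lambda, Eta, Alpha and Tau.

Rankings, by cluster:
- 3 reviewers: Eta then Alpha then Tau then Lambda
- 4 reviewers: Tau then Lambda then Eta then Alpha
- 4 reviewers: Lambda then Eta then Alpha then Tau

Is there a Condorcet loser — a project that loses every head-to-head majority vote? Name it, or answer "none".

Head-to-head results (11 reviewers):
Lambda vs Eta: Lambda is ranked higher on 4+4 = 8 ballots, Eta on 3. Lambda wins 8–3.
Lambda vs Alpha: Lambda, 8–3.
Lambda vs Tau: Lambda is ranked higher on 4 ballots, Tau on 7. Tau wins 7–4.
Eta–Alpha: Eta 11–0.
Eta vs Tau: Eta, 7–4.
Alpha vs Tau: 3+4 = 7 for Alpha, 4 for Tau — Alpha by 7–4.
Each project has at least one pairwise win (Lambda beats Eta; Eta beats Alpha; Alpha beats Tau; Tau beats Lambda) — no Condorcet loser.

none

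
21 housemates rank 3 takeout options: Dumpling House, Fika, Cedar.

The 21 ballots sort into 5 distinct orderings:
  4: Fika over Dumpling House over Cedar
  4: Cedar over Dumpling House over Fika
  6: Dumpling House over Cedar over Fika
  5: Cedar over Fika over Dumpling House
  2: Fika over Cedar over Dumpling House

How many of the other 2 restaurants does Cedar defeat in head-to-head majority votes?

2

Cedar against each rival (21 friends):
Cedar vs Dumpling House: Cedar preferred on 4+5+2 = 11 ballots; Cedar wins 11–10.
Cedar vs Fika: 4+6+5 = 15 for Cedar, 6 for Fika — Cedar by 15–6.
Cedar beats Dumpling House, Fika — 2 pairwise wins.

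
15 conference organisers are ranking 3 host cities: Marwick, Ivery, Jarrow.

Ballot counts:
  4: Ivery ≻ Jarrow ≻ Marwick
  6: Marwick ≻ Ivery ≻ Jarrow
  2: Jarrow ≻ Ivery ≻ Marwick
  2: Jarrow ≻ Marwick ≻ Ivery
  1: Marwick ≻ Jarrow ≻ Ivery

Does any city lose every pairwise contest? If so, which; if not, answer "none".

Pairwise majorities:
Marwick vs Ivery: Marwick, 9–6.
Marwick vs Jarrow: Marwick is ranked higher on 6+1 = 7 ballots, Jarrow on 8. Jarrow wins 8–7.
Ivery vs Jarrow: 4+6 = 10 for Ivery, 5 for Jarrow — Ivery by 10–5.
No city is winless: Marwick beats Ivery; Ivery beats Jarrow; Jarrow beats Marwick. There is no Condorcet loser.

none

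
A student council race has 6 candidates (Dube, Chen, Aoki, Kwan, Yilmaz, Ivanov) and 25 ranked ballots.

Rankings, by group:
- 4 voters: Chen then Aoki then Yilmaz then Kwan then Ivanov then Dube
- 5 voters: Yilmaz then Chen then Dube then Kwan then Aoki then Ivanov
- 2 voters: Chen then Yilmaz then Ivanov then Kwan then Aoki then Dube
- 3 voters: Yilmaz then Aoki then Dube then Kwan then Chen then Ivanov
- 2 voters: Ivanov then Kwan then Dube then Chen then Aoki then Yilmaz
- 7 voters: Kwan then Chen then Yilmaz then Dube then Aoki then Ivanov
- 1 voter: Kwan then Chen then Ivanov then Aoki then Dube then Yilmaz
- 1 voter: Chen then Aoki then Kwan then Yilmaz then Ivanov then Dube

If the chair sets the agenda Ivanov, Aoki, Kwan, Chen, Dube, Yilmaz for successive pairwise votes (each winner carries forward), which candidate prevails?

Round 1: Ivanov vs Aoki — 5–20, Aoki advances.
Round 2: Aoki vs Kwan — 8–17, Kwan advances.
Round 3: Kwan vs Chen — 13–12, Kwan advances.
Round 4: Kwan vs Dube — 17–8, Kwan advances.
Round 5: Kwan vs Yilmaz — 11–14, Yilmaz advances.
Yilmaz survives the agenda.

Yilmaz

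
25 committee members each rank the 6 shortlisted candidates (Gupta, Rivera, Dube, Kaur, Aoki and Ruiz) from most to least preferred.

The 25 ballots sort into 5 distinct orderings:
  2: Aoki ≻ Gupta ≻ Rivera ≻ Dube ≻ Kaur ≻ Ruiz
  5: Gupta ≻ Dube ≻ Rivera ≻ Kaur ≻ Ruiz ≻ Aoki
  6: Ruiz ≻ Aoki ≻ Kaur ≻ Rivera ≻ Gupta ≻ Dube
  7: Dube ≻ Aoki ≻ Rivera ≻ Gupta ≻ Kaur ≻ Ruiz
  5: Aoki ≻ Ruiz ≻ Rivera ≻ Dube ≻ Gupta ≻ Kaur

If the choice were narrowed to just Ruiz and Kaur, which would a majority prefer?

Ballots ranking Ruiz above Kaur: 6 + 5 = 11.
Ballots ranking Kaur above Ruiz: 25 − 11 = 14.
Kaur wins the head-to-head 14–11.

Kaur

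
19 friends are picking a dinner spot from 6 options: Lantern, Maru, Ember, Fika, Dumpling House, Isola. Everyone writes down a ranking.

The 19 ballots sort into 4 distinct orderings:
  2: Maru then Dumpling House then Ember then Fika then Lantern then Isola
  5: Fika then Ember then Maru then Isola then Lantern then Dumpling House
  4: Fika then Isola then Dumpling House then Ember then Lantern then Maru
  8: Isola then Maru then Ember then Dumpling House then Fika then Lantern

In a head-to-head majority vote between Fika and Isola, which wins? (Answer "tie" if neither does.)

Ballots ranking Fika above Isola: 2 + 5 + 4 = 11.
Ballots ranking Isola above Fika: 19 − 11 = 8.
Fika wins the head-to-head 11–8.

Fika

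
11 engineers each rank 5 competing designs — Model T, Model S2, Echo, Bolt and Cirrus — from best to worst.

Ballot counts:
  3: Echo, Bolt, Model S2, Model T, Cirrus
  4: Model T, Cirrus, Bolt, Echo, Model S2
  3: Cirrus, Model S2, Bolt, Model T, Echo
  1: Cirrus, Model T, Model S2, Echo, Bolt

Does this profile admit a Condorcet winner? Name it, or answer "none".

none

Head-to-head results (11 engineers):
Model T vs Model S2: Model S2, 6–5.
Model T vs Echo: Model T, 8–3.
Model T vs Bolt: Bolt, 6–5.
Model T vs Cirrus: Model T, 7–4.
Model S2 vs Echo: Echo wins 7–4.
Model S2 vs Bolt: Bolt wins 7–4.
Model S2–Cirrus: Cirrus 8–3.
Echo vs Bolt: Bolt wins 7–4.
Echo vs Cirrus: Cirrus, 8–3.
Bolt vs Cirrus: Cirrus, 8–3.
Each design drops at least one matchup (Model T loses to Model S2; Model S2 loses to Echo; Echo loses to Model T; Bolt loses to Cirrus; Cirrus loses to Model T); the cycle Model T → Echo → Model S2 → Model T rules out a Condorcet winner.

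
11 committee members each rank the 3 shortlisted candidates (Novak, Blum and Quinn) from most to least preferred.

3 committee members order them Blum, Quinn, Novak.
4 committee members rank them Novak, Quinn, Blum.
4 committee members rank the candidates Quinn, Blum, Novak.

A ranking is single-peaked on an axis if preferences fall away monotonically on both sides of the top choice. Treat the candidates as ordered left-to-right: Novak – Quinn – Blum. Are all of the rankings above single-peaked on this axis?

Axis positions: Novak=1, Quinn=2, Blum=3.
Ballot type 1 (peak Blum at position 3): ranking walks positions 3-2-1, expanding outward from the peak — single-peaked.
Ballot type 2 (peak Novak at position 1): ranking walks positions 1-2-3, expanding outward from the peak — single-peaked.
Ballot type 3 (peak Quinn at position 2): ranking walks positions 2-3-1, expanding outward from the peak — single-peaked.
Every ranking is single-peaked on this axis.

yes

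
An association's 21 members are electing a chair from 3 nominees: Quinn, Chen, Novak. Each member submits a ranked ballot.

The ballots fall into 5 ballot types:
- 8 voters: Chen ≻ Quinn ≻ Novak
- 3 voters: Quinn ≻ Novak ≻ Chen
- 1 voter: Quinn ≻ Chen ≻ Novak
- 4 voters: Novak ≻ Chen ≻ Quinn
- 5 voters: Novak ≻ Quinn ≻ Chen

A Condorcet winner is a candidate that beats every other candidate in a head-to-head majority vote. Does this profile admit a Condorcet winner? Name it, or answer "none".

none

Pairwise majorities:
Quinn vs Chen: Chen wins 12–9.
Quinn–Novak: Quinn 12–9.
Chen vs Novak: Novak wins 12–9.
Every candidate loses at least once (Quinn loses to Chen; Chen loses to Novak; Novak loses to Quinn). The majority relation contains the cycle Quinn → Novak → Chen → Quinn, so there is no Condorcet winner.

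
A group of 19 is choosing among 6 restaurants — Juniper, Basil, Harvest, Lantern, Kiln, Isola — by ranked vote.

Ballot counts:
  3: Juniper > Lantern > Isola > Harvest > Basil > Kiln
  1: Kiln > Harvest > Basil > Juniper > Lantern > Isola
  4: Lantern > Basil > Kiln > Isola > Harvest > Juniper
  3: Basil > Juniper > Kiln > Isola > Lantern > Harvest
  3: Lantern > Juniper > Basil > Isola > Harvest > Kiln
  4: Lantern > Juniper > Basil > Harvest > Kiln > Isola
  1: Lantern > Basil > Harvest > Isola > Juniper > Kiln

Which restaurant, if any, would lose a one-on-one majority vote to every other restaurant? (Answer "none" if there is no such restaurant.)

Pairwise majorities:
Juniper vs Basil: Juniper preferred on 3+3+4 = 10 ballots; Juniper wins 10–9.
Juniper vs Harvest: Juniper wins 13–6.
Juniper–Lantern: Lantern 12–7.
Juniper vs Kiln: Juniper is ranked higher on 3+3+3+4+1 = 14 ballots, Kiln on 5. Juniper wins 14–5.
Juniper vs Isola: 3+1+3+3+4 = 14 for Juniper, 5 for Isola — Juniper by 14–5.
Basil vs Harvest: Basil, 15–4.
Basil vs Lantern: 4 to 15, Lantern.
Basil vs Kiln: Basil is ranked higher on 3+4+3+3+4+1 = 18 ballots, Kiln on 1. Basil wins 18–1.
Basil–Isola: Basil 16–3.
Harvest vs Lantern: 1 to 18, Lantern.
Harvest vs Kiln: Harvest is ranked higher on 3+3+4+1 = 11 ballots, Kiln on 8. Harvest wins 11–8.
Harvest–Isola: Isola 13–6.
Lantern–Kiln: Lantern 15–4.
Lantern vs Isola: Lantern is ranked higher on 3+1+4+3+4+1 = 16 ballots, Isola on 3. Lantern wins 16–3.
Kiln vs Isola: Kiln wins 12–7.
Each restaurant has at least one pairwise win (Juniper beats Basil; Basil beats Harvest; Harvest beats Kiln; Lantern beats Juniper; Kiln beats Isola; Isola beats Harvest) — no Condorcet loser.

none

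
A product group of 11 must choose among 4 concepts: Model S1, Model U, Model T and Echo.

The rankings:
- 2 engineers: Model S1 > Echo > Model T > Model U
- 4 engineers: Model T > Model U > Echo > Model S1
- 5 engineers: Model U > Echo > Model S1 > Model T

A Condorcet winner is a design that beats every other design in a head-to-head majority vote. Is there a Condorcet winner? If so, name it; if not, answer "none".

none

Head-to-head results (11 engineers):
Model S1 vs Model U: Model S1 is ranked higher on 2 ballots, Model U on 9. Model U wins 9–2.
Model S1 vs Model T: 7 to 4, Model S1.
Model S1 vs Echo: 2 for Model S1, 9 for Echo — Echo by 9–2.
Model U vs Model T: 5 for Model U, 6 for Model T — Model T by 6–5.
Model U vs Echo: Model U preferred on 4+5 = 9 ballots; Model U wins 9–2.
Model T vs Echo: Model T is ranked higher on 4 ballots, Echo on 7. Echo wins 7–4.
Each design drops at least one matchup (Model S1 loses to Model U; Model U loses to Model T; Model T loses to Model S1; Echo loses to Model U); the cycle Model S1 > Model T > Model U > Model S1 rules out a Condorcet winner.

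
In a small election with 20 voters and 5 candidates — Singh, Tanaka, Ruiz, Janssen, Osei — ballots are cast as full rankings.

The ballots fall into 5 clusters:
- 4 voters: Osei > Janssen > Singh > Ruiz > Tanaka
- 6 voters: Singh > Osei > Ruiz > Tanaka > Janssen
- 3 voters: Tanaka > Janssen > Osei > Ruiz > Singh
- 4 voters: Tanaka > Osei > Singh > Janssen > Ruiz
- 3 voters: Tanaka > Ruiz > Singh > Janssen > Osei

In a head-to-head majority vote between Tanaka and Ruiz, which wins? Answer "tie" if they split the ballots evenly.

Ballots ranking Tanaka above Ruiz: 3 + 4 + 3 = 10.
Ballots ranking Ruiz above Tanaka: 20 − 10 = 10.
10–10: the pair ties.

tie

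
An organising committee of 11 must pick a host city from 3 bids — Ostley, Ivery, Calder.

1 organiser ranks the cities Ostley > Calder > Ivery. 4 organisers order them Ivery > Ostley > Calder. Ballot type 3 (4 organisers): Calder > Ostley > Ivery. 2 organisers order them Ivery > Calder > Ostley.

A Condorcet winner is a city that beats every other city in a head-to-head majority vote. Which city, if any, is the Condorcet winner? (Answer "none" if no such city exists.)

Pairwise majorities:
Ostley vs Ivery: Ostley preferred on 1+4 = 5 ballots; Ivery wins 6–5.
Ostley vs Calder: Ostley is ranked higher on 1+4 = 5 ballots, Calder on 6. Calder wins 6–5.
Ivery vs Calder: 4+2 = 6 for Ivery, 5 for Calder — Ivery by 6–5.
Ivery beats each of Ostley, Calder — Ivery is the Condorcet winner.

Ivery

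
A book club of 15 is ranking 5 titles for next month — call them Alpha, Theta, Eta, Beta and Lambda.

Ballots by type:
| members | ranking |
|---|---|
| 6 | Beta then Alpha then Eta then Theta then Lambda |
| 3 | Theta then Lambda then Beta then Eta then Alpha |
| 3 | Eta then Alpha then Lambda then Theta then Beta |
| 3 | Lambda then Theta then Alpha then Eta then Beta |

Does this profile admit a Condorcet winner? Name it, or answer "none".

Check each pair by majority over 15 ballots:
Alpha vs Theta: Alpha, 9–6.
Alpha vs Eta: Alpha, 9–6.
Alpha vs Beta: Beta wins 9–6.
Alpha vs Lambda: Alpha wins 9–6.
Theta–Eta: Eta 9–6.
Theta vs Beta: Theta wins 9–6.
Theta–Lambda: Theta 9–6.
Eta vs Beta: Beta, 9–6.
Eta vs Lambda: Eta, 9–6.
Beta–Lambda: Lambda 9–6.
Each book drops at least one matchup (Alpha loses to Beta; Theta loses to Alpha; Eta loses to Alpha; Beta loses to Theta; Lambda loses to Alpha); the cycle Alpha beats Theta beats Beta beats Alpha rules out a Condorcet winner.

none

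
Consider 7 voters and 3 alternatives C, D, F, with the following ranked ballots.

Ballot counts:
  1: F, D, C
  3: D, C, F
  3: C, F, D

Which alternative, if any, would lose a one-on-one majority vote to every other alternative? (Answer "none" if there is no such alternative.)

none

Pairwise majorities:
C vs D: D, 4–3.
C vs F: C, 6–1.
D vs F: D preferred on 3 ballots; F wins 4–3.
Each alternative has at least one pairwise win (C beats F; D beats C; F beats D) — no Condorcet loser.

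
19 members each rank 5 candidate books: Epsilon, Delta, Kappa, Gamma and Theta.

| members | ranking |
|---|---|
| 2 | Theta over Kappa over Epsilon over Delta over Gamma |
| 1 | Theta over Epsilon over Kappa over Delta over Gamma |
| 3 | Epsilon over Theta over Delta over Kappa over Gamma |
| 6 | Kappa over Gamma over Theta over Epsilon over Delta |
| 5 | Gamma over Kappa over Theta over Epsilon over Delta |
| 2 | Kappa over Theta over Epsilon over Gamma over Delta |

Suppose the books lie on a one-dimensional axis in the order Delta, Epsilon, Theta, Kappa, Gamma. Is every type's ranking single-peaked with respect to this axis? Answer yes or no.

Axis positions: Delta=1, Epsilon=2, Theta=3, Kappa=4, Gamma=5.
Type 1 (peak Theta at position 3): ranking walks positions 3-4-2-1-5, expanding outward from the peak — single-peaked.
Type 2 (peak Theta at position 3): ranking walks positions 3-2-4-1-5, expanding outward from the peak — single-peaked.
Type 3 (peak Epsilon at position 2): ranking walks positions 2-3-1-4-5, expanding outward from the peak — single-peaked.
Type 4 (peak Kappa at position 4): ranking walks positions 4-5-3-2-1, expanding outward from the peak — single-peaked.
Type 5 (peak Gamma at position 5): ranking walks positions 5-4-3-2-1, expanding outward from the peak — single-peaked.
Type 6 (peak Kappa at position 4): ranking walks positions 4-3-2-5-1, expanding outward from the peak — single-peaked.
Every ranking is single-peaked on this axis.

yes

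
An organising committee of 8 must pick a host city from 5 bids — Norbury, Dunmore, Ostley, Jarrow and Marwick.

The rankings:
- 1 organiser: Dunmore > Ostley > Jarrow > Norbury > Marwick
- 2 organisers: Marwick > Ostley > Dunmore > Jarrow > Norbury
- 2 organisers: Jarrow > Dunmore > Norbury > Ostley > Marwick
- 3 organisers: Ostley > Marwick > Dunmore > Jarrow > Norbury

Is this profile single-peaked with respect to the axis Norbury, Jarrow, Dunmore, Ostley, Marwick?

yes

Axis positions: Norbury=1, Jarrow=2, Dunmore=3, Ostley=4, Marwick=5.
Bloc 1 (peak Dunmore at position 3): ranking walks positions 3-4-2-1-5, expanding outward from the peak — single-peaked.
Bloc 2 (peak Marwick at position 5): ranking walks positions 5-4-3-2-1, expanding outward from the peak — single-peaked.
Bloc 3 (peak Jarrow at position 2): ranking walks positions 2-3-1-4-5, expanding outward from the peak — single-peaked.
Bloc 4 (peak Ostley at position 4): ranking walks positions 4-5-3-2-1, expanding outward from the peak — single-peaked.
Every ranking is single-peaked on this axis.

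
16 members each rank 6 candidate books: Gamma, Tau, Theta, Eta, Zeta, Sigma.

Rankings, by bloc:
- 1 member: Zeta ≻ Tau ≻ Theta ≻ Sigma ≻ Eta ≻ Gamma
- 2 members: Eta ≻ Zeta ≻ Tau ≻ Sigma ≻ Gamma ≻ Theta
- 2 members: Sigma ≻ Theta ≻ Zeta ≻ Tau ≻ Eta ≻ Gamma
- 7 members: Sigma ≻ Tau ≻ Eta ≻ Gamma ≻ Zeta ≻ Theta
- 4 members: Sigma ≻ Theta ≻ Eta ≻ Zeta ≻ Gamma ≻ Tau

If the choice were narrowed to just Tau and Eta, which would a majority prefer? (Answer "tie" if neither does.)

Ballots ranking Tau above Eta: 1 + 2 + 7 = 10.
Ballots ranking Eta above Tau: 16 − 10 = 6.
Tau wins the head-to-head 10–6.

Tau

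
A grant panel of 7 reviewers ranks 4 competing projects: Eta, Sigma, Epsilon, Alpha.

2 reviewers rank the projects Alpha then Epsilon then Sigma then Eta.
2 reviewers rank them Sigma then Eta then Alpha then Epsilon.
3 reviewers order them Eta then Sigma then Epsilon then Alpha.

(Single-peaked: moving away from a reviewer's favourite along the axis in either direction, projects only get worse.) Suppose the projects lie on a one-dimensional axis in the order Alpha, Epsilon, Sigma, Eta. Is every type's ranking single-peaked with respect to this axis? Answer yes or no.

Axis positions: Alpha=1, Epsilon=2, Sigma=3, Eta=4.
Type 1 (peak Alpha at position 1): ranking walks positions 1-2-3-4, expanding outward from the peak — single-peaked.
Type 2: ranking walks positions 3-4-1-2; Alpha is ranked above Epsilon even though Epsilon lies between Alpha and the peak Sigma on the axis — preferences dip and rise again. Not single-peaked.
Type 3 (peak Eta at position 4): ranking walks positions 4-3-2-1, expanding outward from the peak — single-peaked.
Type 2 violates single-peakedness, so the profile is not single-peaked on this axis.

no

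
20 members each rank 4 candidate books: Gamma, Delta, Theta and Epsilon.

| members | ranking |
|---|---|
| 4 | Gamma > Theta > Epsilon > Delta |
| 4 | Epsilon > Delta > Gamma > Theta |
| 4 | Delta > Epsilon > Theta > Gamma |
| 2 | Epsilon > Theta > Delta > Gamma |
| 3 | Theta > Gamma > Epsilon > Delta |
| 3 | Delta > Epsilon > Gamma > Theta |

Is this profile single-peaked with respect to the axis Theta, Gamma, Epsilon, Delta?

Axis positions: Theta=1, Gamma=2, Epsilon=3, Delta=4.
Group 1 (peak Gamma at position 2): ranking walks positions 2-1-3-4, expanding outward from the peak — single-peaked.
Group 2 (peak Epsilon at position 3): ranking walks positions 3-4-2-1, expanding outward from the peak — single-peaked.
Group 3: ranking walks positions 4-3-1-2; Theta is ranked above Gamma even though Gamma lies between Theta and the peak Delta on the axis — preferences dip and rise again. Not single-peaked.
Group 4: ranking walks positions 3-1-4-2; Theta is ranked above Gamma even though Gamma lies between Theta and the peak Epsilon on the axis — preferences dip and rise again. Not single-peaked.
Group 5 (peak Theta at position 1): ranking walks positions 1-2-3-4, expanding outward from the peak — single-peaked.
Group 6 (peak Delta at position 4): ranking walks positions 4-3-2-1, expanding outward from the peak — single-peaked.
Group 3 violates single-peakedness, so the profile is not single-peaked on this axis.

no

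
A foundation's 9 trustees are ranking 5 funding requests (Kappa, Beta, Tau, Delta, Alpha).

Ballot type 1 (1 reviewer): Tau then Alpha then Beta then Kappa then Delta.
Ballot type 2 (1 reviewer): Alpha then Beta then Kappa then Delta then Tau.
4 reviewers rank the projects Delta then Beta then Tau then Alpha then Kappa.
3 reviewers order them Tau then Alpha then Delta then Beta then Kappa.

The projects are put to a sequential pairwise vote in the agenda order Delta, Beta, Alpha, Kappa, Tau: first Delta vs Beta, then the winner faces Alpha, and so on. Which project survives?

Tau

Round 1: Delta vs Beta — 7–2, Delta advances.
Round 2: Delta vs Alpha — 4–5, Alpha advances.
Round 3: Alpha vs Kappa — 9–0, Alpha advances.
Round 4: Alpha vs Tau — 1–8, Tau advances.
The agenda winner is Tau.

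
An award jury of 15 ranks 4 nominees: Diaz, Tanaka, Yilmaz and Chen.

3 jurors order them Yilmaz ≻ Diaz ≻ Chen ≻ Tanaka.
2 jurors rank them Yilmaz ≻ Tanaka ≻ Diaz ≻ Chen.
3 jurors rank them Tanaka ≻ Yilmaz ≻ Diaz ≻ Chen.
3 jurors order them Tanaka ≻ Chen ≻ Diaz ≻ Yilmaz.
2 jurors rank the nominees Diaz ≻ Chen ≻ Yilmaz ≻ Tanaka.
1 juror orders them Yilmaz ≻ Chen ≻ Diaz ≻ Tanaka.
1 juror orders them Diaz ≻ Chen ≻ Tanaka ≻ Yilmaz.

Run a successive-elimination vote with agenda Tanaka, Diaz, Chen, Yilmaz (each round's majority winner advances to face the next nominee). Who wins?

Yilmaz

Round 1: Tanaka vs Diaz — 8–7, Tanaka advances.
Round 2: Tanaka vs Chen — 8–7, Tanaka advances.
Round 3: Tanaka vs Yilmaz — 7–8, Yilmaz advances.
The agenda winner is Yilmaz.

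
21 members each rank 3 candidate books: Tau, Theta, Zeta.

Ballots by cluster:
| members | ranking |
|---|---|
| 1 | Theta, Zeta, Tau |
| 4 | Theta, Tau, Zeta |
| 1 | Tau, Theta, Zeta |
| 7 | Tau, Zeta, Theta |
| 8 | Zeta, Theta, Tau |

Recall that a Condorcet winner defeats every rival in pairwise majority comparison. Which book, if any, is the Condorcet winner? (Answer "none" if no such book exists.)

none

Check each pair by majority over 21 ballots:
Tau vs Theta: 8 to 13, Theta.
Tau vs Zeta: 4+1+7 = 12 for Tau, 9 for Zeta — Tau by 12–9.
Theta vs Zeta: 6 to 15, Zeta.
No book is unbeaten: Tau loses to Theta; Theta loses to Zeta; Zeta loses to Tau. In particular Tau > Zeta > Theta > Tau is a majority cycle — no Condorcet winner exists.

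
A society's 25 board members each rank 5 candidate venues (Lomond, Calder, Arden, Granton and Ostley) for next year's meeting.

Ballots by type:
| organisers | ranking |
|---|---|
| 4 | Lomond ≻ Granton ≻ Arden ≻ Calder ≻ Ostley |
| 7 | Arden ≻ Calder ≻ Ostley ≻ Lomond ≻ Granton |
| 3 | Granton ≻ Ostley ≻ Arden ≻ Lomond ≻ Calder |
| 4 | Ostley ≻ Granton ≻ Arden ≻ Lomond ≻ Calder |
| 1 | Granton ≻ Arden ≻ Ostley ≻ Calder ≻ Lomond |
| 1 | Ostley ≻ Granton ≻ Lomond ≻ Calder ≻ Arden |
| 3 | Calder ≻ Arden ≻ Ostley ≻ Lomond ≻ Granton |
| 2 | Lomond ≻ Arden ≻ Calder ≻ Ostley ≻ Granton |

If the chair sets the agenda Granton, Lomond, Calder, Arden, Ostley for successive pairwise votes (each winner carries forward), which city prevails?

Arden

Round 1: Granton vs Lomond — 9–16, Lomond advances.
Round 2: Lomond vs Calder — 14–11, Lomond advances.
Round 3: Lomond vs Arden — 7–18, Arden advances.
Round 4: Arden vs Ostley — 17–8, Arden advances.
Arden survives the agenda.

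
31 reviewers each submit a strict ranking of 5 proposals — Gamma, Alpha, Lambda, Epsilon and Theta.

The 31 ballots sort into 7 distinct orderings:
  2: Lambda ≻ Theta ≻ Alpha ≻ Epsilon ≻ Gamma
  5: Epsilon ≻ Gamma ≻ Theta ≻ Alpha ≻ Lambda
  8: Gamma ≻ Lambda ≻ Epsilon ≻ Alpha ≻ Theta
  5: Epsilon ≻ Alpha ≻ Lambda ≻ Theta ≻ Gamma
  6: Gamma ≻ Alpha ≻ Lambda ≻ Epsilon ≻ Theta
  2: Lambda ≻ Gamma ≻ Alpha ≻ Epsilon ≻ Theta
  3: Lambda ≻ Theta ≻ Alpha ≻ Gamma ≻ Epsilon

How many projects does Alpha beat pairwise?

Alpha against each rival (31 reviewers):
Alpha vs Gamma: 10 to 21, Gamma.
Alpha vs Lambda: 16 to 15, Alpha.
Alpha vs Epsilon: Alpha is ranked higher on 2+6+2+3 = 13 ballots, Epsilon on 18. Epsilon wins 18–13.
Alpha vs Theta: Alpha wins 21–10.
Alpha beats Lambda, Theta; loses to Gamma, Epsilon — 2 pairwise wins.

2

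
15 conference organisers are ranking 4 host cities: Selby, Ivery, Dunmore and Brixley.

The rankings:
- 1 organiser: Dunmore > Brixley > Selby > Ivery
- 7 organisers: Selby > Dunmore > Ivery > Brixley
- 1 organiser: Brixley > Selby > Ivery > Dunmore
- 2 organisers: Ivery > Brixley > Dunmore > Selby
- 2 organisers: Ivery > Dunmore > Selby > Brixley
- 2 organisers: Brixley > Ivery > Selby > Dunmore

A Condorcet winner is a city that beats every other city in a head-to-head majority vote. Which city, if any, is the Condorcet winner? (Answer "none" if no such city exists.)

Selby

Head-to-head results (15 organisers):
Selby vs Ivery: 1+7+1 = 9 for Selby, 6 for Ivery — Selby by 9–6.
Selby vs Dunmore: Selby preferred on 7+1+2 = 10 ballots; Selby wins 10–5.
Selby vs Brixley: Selby is ranked higher on 7+2 = 9 ballots, Brixley on 6. Selby wins 9–6.
Ivery vs Dunmore: Ivery preferred on 1+2+2+2 = 7 ballots; Dunmore wins 8–7.
Ivery vs Brixley: Ivery preferred on 7+2+2 = 11 ballots; Ivery wins 11–4.
Dunmore vs Brixley: 10 to 5, Dunmore.
Selby wins every pairwise contest, so Selby is the Condorcet winner.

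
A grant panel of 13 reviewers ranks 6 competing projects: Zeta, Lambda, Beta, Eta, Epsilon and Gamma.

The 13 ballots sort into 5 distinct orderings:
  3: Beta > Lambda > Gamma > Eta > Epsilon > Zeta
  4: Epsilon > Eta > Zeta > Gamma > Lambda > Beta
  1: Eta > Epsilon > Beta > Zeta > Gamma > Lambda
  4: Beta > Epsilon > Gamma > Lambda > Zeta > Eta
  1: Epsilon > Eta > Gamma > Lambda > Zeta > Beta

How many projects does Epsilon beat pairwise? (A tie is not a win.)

Epsilon against each rival (13 reviewers):
Epsilon vs Zeta: Epsilon wins 13–0.
Epsilon–Lambda: Epsilon 10–3.
Epsilon vs Beta: Epsilon preferred on 4+1+1 = 6 ballots; Beta wins 7–6.
Epsilon vs Eta: Epsilon, 9–4.
Epsilon vs Gamma: Epsilon is ranked higher on 4+1+4+1 = 10 ballots, Gamma on 3. Epsilon wins 10–3.
Epsilon beats Zeta, Lambda, Eta, Gamma; loses to Beta — 4 pairwise wins.

4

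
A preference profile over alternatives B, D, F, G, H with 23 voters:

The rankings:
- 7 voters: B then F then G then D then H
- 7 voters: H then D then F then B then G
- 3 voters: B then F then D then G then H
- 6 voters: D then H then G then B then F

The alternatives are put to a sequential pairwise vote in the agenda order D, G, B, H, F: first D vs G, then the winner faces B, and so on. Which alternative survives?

D

Round 1: D vs G — 16–7, D advances.
Round 2: D vs B — 13–10, D advances.
Round 3: D vs H — 16–7, D advances.
Round 4: D vs F — 13–10, D advances.
The agenda winner is D.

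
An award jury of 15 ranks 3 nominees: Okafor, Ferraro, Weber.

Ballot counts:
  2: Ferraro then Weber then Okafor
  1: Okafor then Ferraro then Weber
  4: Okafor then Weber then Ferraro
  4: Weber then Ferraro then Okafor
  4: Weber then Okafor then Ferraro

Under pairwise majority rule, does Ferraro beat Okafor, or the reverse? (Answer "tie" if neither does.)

Okafor

Ballots ranking Ferraro above Okafor: 2 + 4 = 6.
Ballots ranking Okafor above Ferraro: 15 − 6 = 9.
Okafor wins the head-to-head 9–6.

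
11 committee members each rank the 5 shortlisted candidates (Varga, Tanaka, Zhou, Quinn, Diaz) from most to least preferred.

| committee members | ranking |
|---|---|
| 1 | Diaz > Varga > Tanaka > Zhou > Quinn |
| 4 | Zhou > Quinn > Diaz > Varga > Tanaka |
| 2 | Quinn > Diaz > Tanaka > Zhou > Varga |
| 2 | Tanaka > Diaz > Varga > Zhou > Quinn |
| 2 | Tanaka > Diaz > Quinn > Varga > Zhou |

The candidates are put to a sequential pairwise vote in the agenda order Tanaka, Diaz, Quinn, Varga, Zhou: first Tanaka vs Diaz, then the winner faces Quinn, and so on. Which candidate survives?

Zhou

Round 1: Tanaka vs Diaz — 4–7, Diaz advances.
Round 2: Diaz vs Quinn — 5–6, Quinn advances.
Round 3: Quinn vs Varga — 8–3, Quinn advances.
Round 4: Quinn vs Zhou — 4–7, Zhou advances.
The agenda winner is Zhou.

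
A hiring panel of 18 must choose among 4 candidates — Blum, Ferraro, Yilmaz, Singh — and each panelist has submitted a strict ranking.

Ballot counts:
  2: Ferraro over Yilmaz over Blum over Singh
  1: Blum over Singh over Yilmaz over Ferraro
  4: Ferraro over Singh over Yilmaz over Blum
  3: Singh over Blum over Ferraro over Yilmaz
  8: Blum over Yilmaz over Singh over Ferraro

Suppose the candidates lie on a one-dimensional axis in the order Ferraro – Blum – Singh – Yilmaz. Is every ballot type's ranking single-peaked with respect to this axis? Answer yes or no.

Axis positions: Ferraro=1, Blum=2, Singh=3, Yilmaz=4.
Ballot type 1: ranking walks positions 1-4-2-3; Yilmaz is ranked above Blum even though Blum lies between Yilmaz and the peak Ferraro on the axis — preferences dip and rise again. Not single-peaked.
Ballot type 2 (peak Blum at position 2): ranking walks positions 2-3-4-1, expanding outward from the peak — single-peaked.
Ballot type 3: ranking walks positions 1-3-4-2; Singh is ranked above Blum even though Blum lies between Singh and the peak Ferraro on the axis — preferences dip and rise again. Not single-peaked.
Ballot type 4 (peak Singh at position 3): ranking walks positions 3-2-1-4, expanding outward from the peak — single-peaked.
Ballot type 5: ranking walks positions 2-4-3-1; Yilmaz is ranked above Singh even though Singh lies between Yilmaz and the peak Blum on the axis — preferences dip and rise again. Not single-peaked.
Ballot type 1 violates single-peakedness, so the profile is not single-peaked on this axis.

no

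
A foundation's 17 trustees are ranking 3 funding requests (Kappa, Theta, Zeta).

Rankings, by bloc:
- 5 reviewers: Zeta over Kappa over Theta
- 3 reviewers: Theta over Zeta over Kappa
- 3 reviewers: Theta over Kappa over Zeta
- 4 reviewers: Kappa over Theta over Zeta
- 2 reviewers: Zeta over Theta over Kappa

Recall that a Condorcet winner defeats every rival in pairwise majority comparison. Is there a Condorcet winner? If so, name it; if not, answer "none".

none

Check each pair by majority over 17 ballots:
Kappa vs Theta: Kappa wins 9–8.
Kappa vs Zeta: Zeta, 10–7.
Theta–Zeta: Theta 10–7.
Every project loses at least once (Kappa loses to Zeta; Theta loses to Kappa; Zeta loses to Theta). The majority relation contains the cycle Kappa beats Theta beats Zeta beats Kappa, so there is no Condorcet winner.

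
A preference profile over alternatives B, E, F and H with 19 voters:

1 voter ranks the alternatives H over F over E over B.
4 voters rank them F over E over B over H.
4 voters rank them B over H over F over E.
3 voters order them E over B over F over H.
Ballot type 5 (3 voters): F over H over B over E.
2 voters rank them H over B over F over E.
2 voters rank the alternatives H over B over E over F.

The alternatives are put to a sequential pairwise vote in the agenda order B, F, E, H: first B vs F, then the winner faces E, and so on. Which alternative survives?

Round 1: B vs F — 11–8, B advances.
Round 2: B vs E — 11–8, B advances.
Round 3: B vs H — 11–8, B advances.
B survives the agenda.

B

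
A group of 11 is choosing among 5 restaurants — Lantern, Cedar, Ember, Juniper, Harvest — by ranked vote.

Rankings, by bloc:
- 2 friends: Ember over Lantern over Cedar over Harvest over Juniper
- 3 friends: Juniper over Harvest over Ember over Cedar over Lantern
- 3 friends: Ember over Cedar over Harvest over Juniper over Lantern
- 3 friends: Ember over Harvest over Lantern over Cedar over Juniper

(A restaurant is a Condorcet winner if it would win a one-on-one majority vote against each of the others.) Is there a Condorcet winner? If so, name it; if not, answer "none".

Pairwise majorities:
Lantern vs Cedar: 2+3 = 5 for Lantern, 6 for Cedar — Cedar by 6–5.
Lantern–Ember: Ember 11–0.
Lantern vs Juniper: 2+3 = 5 for Lantern, 6 for Juniper — Juniper by 6–5.
Lantern vs Harvest: Lantern is ranked higher on 2 ballots, Harvest on 9. Harvest wins 9–2.
Cedar vs Ember: 0 for Cedar, 11 for Ember — Ember by 11–0.
Cedar vs Juniper: 2+3+3 = 8 for Cedar, 3 for Juniper — Cedar by 8–3.
Cedar–Harvest: Harvest 6–5.
Ember–Juniper: Ember 8–3.
Ember vs Harvest: Ember, 8–3.
Juniper vs Harvest: 3 for Juniper, 8 for Harvest — Harvest by 8–3.
Ember defeats every rival head-to-head and is the Condorcet winner.

Ember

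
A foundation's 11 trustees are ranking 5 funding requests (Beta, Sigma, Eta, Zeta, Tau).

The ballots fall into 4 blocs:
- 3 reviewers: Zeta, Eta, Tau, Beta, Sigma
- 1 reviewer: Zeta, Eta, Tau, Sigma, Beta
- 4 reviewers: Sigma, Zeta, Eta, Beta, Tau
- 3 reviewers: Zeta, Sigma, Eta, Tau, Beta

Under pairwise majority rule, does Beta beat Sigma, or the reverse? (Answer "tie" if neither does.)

Sigma

Ballots ranking Beta above Sigma: 3.
Ballots ranking Sigma above Beta: 11 − 3 = 8.
Sigma wins the head-to-head 8–3.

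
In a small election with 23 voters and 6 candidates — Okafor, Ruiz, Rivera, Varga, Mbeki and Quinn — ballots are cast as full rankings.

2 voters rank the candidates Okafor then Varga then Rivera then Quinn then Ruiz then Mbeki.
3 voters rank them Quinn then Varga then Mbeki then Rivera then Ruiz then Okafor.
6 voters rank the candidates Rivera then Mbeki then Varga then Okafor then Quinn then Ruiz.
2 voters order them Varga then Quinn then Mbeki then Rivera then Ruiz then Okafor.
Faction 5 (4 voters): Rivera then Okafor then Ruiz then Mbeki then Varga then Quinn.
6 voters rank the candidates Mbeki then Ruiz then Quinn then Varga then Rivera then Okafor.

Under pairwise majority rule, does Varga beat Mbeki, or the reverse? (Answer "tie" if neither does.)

Mbeki

Ballots ranking Varga above Mbeki: 2 + 3 + 2 = 7.
Ballots ranking Mbeki above Varga: 23 − 7 = 16.
Mbeki wins the head-to-head 16–7.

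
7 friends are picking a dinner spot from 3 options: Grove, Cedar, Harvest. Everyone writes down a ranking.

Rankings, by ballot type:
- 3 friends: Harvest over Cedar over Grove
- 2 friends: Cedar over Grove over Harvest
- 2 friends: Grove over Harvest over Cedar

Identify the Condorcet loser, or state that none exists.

Head-to-head results (7 friends):
Grove vs Cedar: 2 for Grove, 5 for Cedar — Cedar by 5–2.
Grove–Harvest: Grove 4–3.
Cedar vs Harvest: Cedar preferred on 2 ballots; Harvest wins 5–2.
No restaurant is winless: Grove beats Harvest; Cedar beats Grove; Harvest beats Cedar. There is no Condorcet loser.

none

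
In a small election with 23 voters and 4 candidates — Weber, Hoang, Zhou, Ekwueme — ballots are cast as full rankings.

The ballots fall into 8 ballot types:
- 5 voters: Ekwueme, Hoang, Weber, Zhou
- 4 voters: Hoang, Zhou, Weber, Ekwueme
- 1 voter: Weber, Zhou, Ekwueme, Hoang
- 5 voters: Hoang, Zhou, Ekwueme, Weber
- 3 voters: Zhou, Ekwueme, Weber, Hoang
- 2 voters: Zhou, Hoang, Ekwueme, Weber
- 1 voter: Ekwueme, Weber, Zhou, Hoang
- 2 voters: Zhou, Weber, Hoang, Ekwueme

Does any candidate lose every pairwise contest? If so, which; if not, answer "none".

Pairwise majorities:
Weber vs Hoang: 1+3+1+2 = 7 for Weber, 16 for Hoang — Hoang by 16–7.
Weber vs Zhou: Zhou wins 16–7.
Weber–Ekwueme: Ekwueme 16–7.
Hoang vs Zhou: 5+4+5 = 14 for Hoang, 9 for Zhou — Hoang by 14–9.
Hoang vs Ekwueme: Hoang preferred on 4+5+2+2 = 13 ballots; Hoang wins 13–10.
Zhou vs Ekwueme: Zhou preferred on 4+1+5+3+2+2 = 17 ballots; Zhou wins 17–6.
Weber is beaten in every head-to-head and is the Condorcet loser.

Weber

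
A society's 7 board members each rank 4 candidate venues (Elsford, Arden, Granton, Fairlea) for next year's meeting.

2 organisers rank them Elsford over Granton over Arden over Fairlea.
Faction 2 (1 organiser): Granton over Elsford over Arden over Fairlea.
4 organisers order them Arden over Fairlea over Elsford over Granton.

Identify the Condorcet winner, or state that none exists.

Pairwise majorities:
Elsford vs Arden: 3 to 4, Arden.
Elsford vs Granton: Elsford preferred on 2+4 = 6 ballots; Elsford wins 6–1.
Elsford vs Fairlea: Elsford preferred on 2+1 = 3 ballots; Fairlea wins 4–3.
Arden vs Granton: Arden is ranked higher on 4 ballots, Granton on 3. Arden wins 4–3.
Arden vs Fairlea: Arden preferred on 2+1+4 = 7 ballots; Arden wins 7–0.
Granton vs Fairlea: Granton is ranked higher on 2+1 = 3 ballots, Fairlea on 4. Fairlea wins 4–3.
Arden beats each of Elsford, Granton, Fairlea — Arden is the Condorcet winner.

Arden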